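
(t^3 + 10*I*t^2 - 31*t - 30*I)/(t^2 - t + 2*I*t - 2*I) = (t^2 + 8*I*t - 15)/(t - 1)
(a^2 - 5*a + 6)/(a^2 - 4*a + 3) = (a - 2)/(a - 1)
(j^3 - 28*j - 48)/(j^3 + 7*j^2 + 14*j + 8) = (j - 6)/(j + 1)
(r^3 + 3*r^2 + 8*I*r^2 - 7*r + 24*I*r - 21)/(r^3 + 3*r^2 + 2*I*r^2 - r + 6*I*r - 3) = (r + 7*I)/(r + I)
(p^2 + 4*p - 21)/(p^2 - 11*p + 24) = (p + 7)/(p - 8)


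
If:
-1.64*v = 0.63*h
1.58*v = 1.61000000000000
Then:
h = -2.65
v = 1.02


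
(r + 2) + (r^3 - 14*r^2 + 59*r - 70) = r^3 - 14*r^2 + 60*r - 68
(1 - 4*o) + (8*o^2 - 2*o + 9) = 8*o^2 - 6*o + 10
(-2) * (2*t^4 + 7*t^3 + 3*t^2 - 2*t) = -4*t^4 - 14*t^3 - 6*t^2 + 4*t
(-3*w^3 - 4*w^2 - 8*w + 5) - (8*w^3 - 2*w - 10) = -11*w^3 - 4*w^2 - 6*w + 15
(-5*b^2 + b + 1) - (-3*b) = -5*b^2 + 4*b + 1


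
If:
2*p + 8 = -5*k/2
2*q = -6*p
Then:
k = 4*q/15 - 16/5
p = -q/3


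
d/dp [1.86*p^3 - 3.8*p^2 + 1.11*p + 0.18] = 5.58*p^2 - 7.6*p + 1.11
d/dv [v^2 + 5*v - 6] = 2*v + 5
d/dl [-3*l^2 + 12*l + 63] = 12 - 6*l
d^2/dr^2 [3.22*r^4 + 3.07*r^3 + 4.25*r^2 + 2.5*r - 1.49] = 38.64*r^2 + 18.42*r + 8.5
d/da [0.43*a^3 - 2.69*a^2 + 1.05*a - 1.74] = 1.29*a^2 - 5.38*a + 1.05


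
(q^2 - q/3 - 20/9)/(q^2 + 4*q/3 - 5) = (q + 4/3)/(q + 3)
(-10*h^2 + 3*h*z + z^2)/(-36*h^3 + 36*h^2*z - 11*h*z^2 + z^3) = (5*h + z)/(18*h^2 - 9*h*z + z^2)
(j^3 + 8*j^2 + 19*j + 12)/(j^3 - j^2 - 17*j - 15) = (j + 4)/(j - 5)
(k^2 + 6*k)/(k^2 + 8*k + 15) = k*(k + 6)/(k^2 + 8*k + 15)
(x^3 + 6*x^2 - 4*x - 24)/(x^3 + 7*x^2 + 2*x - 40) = (x^2 + 8*x + 12)/(x^2 + 9*x + 20)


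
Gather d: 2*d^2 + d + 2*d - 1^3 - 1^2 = 2*d^2 + 3*d - 2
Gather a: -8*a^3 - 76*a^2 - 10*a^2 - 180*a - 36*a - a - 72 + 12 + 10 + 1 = -8*a^3 - 86*a^2 - 217*a - 49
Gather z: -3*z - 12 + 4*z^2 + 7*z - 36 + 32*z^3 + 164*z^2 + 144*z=32*z^3 + 168*z^2 + 148*z - 48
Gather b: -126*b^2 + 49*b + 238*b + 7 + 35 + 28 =-126*b^2 + 287*b + 70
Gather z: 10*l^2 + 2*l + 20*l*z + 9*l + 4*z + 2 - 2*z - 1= 10*l^2 + 11*l + z*(20*l + 2) + 1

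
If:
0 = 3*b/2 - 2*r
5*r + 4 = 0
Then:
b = -16/15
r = -4/5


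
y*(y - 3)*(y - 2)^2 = y^4 - 7*y^3 + 16*y^2 - 12*y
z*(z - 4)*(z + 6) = z^3 + 2*z^2 - 24*z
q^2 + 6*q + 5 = (q + 1)*(q + 5)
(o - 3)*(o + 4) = o^2 + o - 12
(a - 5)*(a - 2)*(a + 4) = a^3 - 3*a^2 - 18*a + 40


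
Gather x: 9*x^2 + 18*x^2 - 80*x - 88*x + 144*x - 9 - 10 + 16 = 27*x^2 - 24*x - 3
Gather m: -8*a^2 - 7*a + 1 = -8*a^2 - 7*a + 1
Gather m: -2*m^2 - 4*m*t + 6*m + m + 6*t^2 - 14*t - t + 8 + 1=-2*m^2 + m*(7 - 4*t) + 6*t^2 - 15*t + 9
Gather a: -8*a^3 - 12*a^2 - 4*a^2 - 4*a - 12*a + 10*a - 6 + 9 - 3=-8*a^3 - 16*a^2 - 6*a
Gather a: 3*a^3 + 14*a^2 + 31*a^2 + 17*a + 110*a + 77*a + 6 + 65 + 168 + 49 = 3*a^3 + 45*a^2 + 204*a + 288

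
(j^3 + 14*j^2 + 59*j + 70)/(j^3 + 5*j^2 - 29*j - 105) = (j^2 + 7*j + 10)/(j^2 - 2*j - 15)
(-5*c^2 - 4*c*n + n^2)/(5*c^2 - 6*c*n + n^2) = (-c - n)/(c - n)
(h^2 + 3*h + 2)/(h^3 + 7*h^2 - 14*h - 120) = (h^2 + 3*h + 2)/(h^3 + 7*h^2 - 14*h - 120)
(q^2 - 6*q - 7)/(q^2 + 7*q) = (q^2 - 6*q - 7)/(q*(q + 7))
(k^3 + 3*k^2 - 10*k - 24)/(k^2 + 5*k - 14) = (k^3 + 3*k^2 - 10*k - 24)/(k^2 + 5*k - 14)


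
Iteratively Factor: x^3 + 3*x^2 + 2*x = (x + 2)*(x^2 + x) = (x + 1)*(x + 2)*(x)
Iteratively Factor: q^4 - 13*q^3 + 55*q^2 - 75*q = (q - 5)*(q^3 - 8*q^2 + 15*q) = (q - 5)^2*(q^2 - 3*q) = (q - 5)^2*(q - 3)*(q)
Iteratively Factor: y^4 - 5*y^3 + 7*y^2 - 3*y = (y - 1)*(y^3 - 4*y^2 + 3*y) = y*(y - 1)*(y^2 - 4*y + 3) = y*(y - 1)^2*(y - 3)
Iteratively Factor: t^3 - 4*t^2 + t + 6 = (t + 1)*(t^2 - 5*t + 6) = (t - 3)*(t + 1)*(t - 2)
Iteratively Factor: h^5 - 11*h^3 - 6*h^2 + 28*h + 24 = (h - 2)*(h^4 + 2*h^3 - 7*h^2 - 20*h - 12) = (h - 2)*(h + 1)*(h^3 + h^2 - 8*h - 12) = (h - 3)*(h - 2)*(h + 1)*(h^2 + 4*h + 4) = (h - 3)*(h - 2)*(h + 1)*(h + 2)*(h + 2)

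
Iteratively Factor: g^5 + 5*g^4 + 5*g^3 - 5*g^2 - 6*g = (g - 1)*(g^4 + 6*g^3 + 11*g^2 + 6*g) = (g - 1)*(g + 1)*(g^3 + 5*g^2 + 6*g) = g*(g - 1)*(g + 1)*(g^2 + 5*g + 6) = g*(g - 1)*(g + 1)*(g + 2)*(g + 3)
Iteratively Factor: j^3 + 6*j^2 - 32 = (j - 2)*(j^2 + 8*j + 16) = (j - 2)*(j + 4)*(j + 4)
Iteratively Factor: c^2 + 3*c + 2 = (c + 1)*(c + 2)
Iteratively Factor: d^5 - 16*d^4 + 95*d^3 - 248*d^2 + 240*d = (d - 4)*(d^4 - 12*d^3 + 47*d^2 - 60*d) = (d - 4)^2*(d^3 - 8*d^2 + 15*d) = (d - 4)^2*(d - 3)*(d^2 - 5*d) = (d - 5)*(d - 4)^2*(d - 3)*(d)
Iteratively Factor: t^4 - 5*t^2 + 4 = (t + 1)*(t^3 - t^2 - 4*t + 4) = (t - 1)*(t + 1)*(t^2 - 4) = (t - 2)*(t - 1)*(t + 1)*(t + 2)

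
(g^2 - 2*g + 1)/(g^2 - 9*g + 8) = (g - 1)/(g - 8)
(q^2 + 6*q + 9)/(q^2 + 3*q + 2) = (q^2 + 6*q + 9)/(q^2 + 3*q + 2)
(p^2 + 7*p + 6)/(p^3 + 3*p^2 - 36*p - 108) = (p + 1)/(p^2 - 3*p - 18)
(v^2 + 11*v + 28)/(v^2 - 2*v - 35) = (v^2 + 11*v + 28)/(v^2 - 2*v - 35)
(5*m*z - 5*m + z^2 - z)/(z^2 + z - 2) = (5*m + z)/(z + 2)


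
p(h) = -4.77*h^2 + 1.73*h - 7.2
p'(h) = 1.73 - 9.54*h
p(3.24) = -51.67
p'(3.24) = -29.18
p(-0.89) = -12.52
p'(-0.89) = 10.22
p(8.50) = -337.13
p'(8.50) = -79.36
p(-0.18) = -7.67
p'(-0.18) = 3.45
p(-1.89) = -27.51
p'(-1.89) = 19.76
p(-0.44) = -8.88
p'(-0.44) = 5.93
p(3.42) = -57.08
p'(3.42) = -30.90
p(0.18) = -7.04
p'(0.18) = 0.01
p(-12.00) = -714.84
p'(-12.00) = 116.21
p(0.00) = -7.20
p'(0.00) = 1.73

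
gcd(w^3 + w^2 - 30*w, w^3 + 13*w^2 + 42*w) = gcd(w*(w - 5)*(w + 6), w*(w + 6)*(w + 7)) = w^2 + 6*w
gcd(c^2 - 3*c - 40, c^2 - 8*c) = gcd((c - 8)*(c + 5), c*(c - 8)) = c - 8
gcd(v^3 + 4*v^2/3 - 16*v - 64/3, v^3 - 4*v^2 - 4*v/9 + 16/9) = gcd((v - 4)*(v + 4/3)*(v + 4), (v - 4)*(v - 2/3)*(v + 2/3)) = v - 4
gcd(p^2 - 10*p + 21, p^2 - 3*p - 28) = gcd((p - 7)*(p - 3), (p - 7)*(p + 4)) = p - 7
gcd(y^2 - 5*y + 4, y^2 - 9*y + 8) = y - 1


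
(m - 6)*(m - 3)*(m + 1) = m^3 - 8*m^2 + 9*m + 18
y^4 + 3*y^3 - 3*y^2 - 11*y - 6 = (y - 2)*(y + 1)^2*(y + 3)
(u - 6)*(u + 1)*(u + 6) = u^3 + u^2 - 36*u - 36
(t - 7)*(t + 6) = t^2 - t - 42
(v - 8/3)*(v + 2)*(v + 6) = v^3 + 16*v^2/3 - 28*v/3 - 32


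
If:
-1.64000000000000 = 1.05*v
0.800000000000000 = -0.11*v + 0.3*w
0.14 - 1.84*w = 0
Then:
No Solution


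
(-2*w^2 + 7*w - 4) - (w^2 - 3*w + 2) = -3*w^2 + 10*w - 6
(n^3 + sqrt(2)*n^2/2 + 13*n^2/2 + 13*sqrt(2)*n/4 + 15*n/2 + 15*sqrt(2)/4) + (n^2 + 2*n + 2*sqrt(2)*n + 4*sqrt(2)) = n^3 + sqrt(2)*n^2/2 + 15*n^2/2 + 21*sqrt(2)*n/4 + 19*n/2 + 31*sqrt(2)/4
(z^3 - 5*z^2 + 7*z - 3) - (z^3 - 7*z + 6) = -5*z^2 + 14*z - 9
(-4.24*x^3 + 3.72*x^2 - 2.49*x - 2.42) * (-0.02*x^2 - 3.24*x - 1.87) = 0.0848*x^5 + 13.6632*x^4 - 4.0742*x^3 + 1.1596*x^2 + 12.4971*x + 4.5254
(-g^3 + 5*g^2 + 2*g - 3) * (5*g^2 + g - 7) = -5*g^5 + 24*g^4 + 22*g^3 - 48*g^2 - 17*g + 21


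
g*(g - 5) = g^2 - 5*g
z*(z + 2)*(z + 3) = z^3 + 5*z^2 + 6*z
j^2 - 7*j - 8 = (j - 8)*(j + 1)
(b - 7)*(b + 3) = b^2 - 4*b - 21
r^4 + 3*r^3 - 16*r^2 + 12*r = r*(r - 2)*(r - 1)*(r + 6)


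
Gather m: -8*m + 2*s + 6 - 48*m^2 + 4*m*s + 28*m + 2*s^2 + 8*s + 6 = -48*m^2 + m*(4*s + 20) + 2*s^2 + 10*s + 12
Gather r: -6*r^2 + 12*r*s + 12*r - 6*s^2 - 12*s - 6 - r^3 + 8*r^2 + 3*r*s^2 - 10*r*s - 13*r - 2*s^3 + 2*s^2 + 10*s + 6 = -r^3 + 2*r^2 + r*(3*s^2 + 2*s - 1) - 2*s^3 - 4*s^2 - 2*s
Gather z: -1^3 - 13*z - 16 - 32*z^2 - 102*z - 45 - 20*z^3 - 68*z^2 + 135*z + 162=-20*z^3 - 100*z^2 + 20*z + 100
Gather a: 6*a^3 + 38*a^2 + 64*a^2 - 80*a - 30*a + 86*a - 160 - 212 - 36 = 6*a^3 + 102*a^2 - 24*a - 408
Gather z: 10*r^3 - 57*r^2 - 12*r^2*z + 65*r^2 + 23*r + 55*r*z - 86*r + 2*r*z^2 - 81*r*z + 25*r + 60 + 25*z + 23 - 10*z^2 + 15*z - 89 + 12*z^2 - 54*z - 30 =10*r^3 + 8*r^2 - 38*r + z^2*(2*r + 2) + z*(-12*r^2 - 26*r - 14) - 36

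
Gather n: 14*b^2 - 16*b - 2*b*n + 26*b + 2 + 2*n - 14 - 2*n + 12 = 14*b^2 - 2*b*n + 10*b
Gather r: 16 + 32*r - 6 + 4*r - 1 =36*r + 9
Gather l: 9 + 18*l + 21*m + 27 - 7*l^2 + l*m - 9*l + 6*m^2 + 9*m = -7*l^2 + l*(m + 9) + 6*m^2 + 30*m + 36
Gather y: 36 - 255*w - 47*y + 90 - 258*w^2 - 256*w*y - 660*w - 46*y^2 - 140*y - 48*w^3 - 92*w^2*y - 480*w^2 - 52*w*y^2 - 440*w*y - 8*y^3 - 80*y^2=-48*w^3 - 738*w^2 - 915*w - 8*y^3 + y^2*(-52*w - 126) + y*(-92*w^2 - 696*w - 187) + 126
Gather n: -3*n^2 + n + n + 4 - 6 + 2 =-3*n^2 + 2*n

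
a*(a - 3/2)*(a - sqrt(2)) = a^3 - 3*a^2/2 - sqrt(2)*a^2 + 3*sqrt(2)*a/2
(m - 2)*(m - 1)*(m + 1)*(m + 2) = m^4 - 5*m^2 + 4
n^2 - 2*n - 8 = (n - 4)*(n + 2)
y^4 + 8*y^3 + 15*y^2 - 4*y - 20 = (y - 1)*(y + 2)^2*(y + 5)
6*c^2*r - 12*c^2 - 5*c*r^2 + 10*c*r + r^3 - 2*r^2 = (-3*c + r)*(-2*c + r)*(r - 2)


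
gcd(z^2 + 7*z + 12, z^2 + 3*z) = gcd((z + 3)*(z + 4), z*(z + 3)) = z + 3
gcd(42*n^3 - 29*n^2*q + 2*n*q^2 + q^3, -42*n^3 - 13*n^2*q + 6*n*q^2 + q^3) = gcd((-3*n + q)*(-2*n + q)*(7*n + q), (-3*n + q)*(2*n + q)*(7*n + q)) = -21*n^2 + 4*n*q + q^2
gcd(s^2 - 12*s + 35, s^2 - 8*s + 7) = s - 7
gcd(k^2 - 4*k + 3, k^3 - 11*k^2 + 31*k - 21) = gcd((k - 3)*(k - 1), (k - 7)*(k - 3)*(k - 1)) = k^2 - 4*k + 3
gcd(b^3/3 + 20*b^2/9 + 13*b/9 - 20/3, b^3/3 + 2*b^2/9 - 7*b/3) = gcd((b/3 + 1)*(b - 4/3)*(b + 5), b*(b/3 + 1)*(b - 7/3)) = b + 3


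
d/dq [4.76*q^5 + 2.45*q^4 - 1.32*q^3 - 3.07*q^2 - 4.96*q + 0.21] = 23.8*q^4 + 9.8*q^3 - 3.96*q^2 - 6.14*q - 4.96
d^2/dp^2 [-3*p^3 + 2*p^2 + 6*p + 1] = 4 - 18*p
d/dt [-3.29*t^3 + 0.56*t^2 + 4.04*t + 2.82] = -9.87*t^2 + 1.12*t + 4.04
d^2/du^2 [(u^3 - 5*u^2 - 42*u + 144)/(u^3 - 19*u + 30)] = 2*(-5*u^3 - 114*u^2 - 492*u - 872)/(u^6 + 9*u^5 - 3*u^4 - 153*u^3 + 30*u^2 + 900*u - 1000)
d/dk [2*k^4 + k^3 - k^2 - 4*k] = 8*k^3 + 3*k^2 - 2*k - 4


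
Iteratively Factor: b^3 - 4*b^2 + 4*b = (b - 2)*(b^2 - 2*b) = b*(b - 2)*(b - 2)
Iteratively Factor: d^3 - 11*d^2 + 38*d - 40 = (d - 4)*(d^2 - 7*d + 10) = (d - 5)*(d - 4)*(d - 2)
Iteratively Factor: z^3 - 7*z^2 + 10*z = (z - 5)*(z^2 - 2*z) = z*(z - 5)*(z - 2)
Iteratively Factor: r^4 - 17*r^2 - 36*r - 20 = (r - 5)*(r^3 + 5*r^2 + 8*r + 4) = (r - 5)*(r + 2)*(r^2 + 3*r + 2) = (r - 5)*(r + 1)*(r + 2)*(r + 2)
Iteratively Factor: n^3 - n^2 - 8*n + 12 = (n - 2)*(n^2 + n - 6) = (n - 2)*(n + 3)*(n - 2)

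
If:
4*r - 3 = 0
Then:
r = 3/4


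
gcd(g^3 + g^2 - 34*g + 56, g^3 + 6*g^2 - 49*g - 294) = g + 7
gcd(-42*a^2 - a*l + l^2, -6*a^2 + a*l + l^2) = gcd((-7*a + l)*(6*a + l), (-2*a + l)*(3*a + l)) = 1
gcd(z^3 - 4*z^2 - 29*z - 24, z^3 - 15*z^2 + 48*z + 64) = z^2 - 7*z - 8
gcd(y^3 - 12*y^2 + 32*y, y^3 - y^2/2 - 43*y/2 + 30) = y - 4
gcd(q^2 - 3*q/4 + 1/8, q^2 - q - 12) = 1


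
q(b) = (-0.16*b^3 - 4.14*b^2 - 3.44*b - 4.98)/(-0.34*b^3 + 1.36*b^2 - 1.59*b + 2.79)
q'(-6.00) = -0.08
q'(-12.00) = -0.05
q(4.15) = 21.76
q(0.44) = -3.14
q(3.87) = 33.16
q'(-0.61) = -0.51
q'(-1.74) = 0.06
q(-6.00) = -0.73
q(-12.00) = -0.35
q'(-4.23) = -0.08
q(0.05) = -1.90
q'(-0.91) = -0.14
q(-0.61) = -1.01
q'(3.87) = -62.03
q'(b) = (-0.48*b^2 - 8.28*b - 3.44)/(-0.34*b^3 + 1.36*b^2 - 1.59*b + 2.79) + (1.02*b^2 - 2.72*b + 1.59)*(-0.16*b^3 - 4.14*b^2 - 3.44*b - 4.98)/(-0.34*b^3 + 1.36*b^2 - 1.59*b + 2.79)^2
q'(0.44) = -3.89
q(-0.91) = -0.92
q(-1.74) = -0.93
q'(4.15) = -26.71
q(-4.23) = -0.88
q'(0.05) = -2.44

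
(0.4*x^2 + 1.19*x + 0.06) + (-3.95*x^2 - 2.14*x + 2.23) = -3.55*x^2 - 0.95*x + 2.29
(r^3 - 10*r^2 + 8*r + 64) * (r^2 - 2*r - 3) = r^5 - 12*r^4 + 25*r^3 + 78*r^2 - 152*r - 192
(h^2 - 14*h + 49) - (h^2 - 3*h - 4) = 53 - 11*h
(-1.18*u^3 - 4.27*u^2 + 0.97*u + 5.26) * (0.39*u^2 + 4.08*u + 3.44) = -0.4602*u^5 - 6.4797*u^4 - 21.1025*u^3 - 8.6798*u^2 + 24.7976*u + 18.0944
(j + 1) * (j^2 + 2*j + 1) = j^3 + 3*j^2 + 3*j + 1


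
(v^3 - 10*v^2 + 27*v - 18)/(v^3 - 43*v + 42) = (v - 3)/(v + 7)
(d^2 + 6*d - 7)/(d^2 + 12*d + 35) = (d - 1)/(d + 5)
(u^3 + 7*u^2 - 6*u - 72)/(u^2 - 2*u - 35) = (-u^3 - 7*u^2 + 6*u + 72)/(-u^2 + 2*u + 35)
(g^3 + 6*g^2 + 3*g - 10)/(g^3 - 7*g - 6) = (g^2 + 4*g - 5)/(g^2 - 2*g - 3)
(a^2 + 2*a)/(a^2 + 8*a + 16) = a*(a + 2)/(a^2 + 8*a + 16)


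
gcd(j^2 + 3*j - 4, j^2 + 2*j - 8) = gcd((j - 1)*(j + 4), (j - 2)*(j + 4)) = j + 4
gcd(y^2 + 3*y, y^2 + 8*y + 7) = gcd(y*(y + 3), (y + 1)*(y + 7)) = 1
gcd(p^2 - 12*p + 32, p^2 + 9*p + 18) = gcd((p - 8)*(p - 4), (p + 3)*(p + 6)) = 1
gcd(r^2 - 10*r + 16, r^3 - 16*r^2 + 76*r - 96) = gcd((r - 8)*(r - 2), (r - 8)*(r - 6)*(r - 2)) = r^2 - 10*r + 16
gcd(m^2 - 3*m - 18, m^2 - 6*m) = m - 6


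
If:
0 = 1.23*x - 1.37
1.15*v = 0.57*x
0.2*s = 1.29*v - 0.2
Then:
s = 2.56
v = 0.55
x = 1.11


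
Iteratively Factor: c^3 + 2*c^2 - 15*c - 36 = (c - 4)*(c^2 + 6*c + 9) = (c - 4)*(c + 3)*(c + 3)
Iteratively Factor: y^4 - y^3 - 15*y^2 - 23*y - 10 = (y - 5)*(y^3 + 4*y^2 + 5*y + 2) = (y - 5)*(y + 2)*(y^2 + 2*y + 1) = (y - 5)*(y + 1)*(y + 2)*(y + 1)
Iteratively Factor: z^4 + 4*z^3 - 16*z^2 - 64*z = (z + 4)*(z^3 - 16*z) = z*(z + 4)*(z^2 - 16) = z*(z - 4)*(z + 4)*(z + 4)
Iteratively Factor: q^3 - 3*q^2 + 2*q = (q)*(q^2 - 3*q + 2) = q*(q - 1)*(q - 2)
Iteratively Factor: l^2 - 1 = (l + 1)*(l - 1)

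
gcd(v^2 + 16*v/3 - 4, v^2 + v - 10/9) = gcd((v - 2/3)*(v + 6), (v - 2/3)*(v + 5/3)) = v - 2/3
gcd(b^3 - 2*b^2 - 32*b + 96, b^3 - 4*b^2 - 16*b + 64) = b^2 - 8*b + 16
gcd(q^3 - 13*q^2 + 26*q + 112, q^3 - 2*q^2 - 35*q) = q - 7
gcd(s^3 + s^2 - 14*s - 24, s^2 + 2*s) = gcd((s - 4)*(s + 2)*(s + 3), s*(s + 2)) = s + 2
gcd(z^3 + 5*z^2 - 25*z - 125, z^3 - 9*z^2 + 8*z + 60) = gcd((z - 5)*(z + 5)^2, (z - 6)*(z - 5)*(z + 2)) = z - 5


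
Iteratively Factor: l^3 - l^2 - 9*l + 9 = (l - 3)*(l^2 + 2*l - 3) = (l - 3)*(l - 1)*(l + 3)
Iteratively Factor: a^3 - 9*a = (a + 3)*(a^2 - 3*a) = a*(a + 3)*(a - 3)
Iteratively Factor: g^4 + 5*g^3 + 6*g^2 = (g)*(g^3 + 5*g^2 + 6*g) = g*(g + 2)*(g^2 + 3*g) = g^2*(g + 2)*(g + 3)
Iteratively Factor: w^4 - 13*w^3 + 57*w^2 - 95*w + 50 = (w - 1)*(w^3 - 12*w^2 + 45*w - 50) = (w - 2)*(w - 1)*(w^2 - 10*w + 25) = (w - 5)*(w - 2)*(w - 1)*(w - 5)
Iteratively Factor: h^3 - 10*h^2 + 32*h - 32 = (h - 4)*(h^2 - 6*h + 8) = (h - 4)^2*(h - 2)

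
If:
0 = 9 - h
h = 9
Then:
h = 9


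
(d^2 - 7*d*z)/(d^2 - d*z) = (d - 7*z)/(d - z)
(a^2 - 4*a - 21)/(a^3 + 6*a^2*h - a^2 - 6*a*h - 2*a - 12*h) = (-a^2 + 4*a + 21)/(-a^3 - 6*a^2*h + a^2 + 6*a*h + 2*a + 12*h)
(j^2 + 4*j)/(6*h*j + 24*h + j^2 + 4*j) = j/(6*h + j)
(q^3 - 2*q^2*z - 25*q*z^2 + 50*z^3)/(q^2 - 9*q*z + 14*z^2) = (-q^2 + 25*z^2)/(-q + 7*z)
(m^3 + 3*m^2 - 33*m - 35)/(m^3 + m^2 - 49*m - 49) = (m - 5)/(m - 7)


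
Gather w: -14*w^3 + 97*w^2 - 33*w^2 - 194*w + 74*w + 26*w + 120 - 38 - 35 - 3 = -14*w^3 + 64*w^2 - 94*w + 44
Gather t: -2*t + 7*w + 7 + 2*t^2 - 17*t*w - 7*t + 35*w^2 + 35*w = 2*t^2 + t*(-17*w - 9) + 35*w^2 + 42*w + 7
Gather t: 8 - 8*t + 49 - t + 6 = 63 - 9*t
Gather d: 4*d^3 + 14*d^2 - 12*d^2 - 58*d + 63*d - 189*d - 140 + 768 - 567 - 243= 4*d^3 + 2*d^2 - 184*d - 182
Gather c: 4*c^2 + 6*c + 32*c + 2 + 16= 4*c^2 + 38*c + 18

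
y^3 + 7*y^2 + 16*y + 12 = (y + 2)^2*(y + 3)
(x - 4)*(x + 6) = x^2 + 2*x - 24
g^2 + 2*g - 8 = (g - 2)*(g + 4)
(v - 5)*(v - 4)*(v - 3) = v^3 - 12*v^2 + 47*v - 60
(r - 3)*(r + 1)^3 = r^4 - 6*r^2 - 8*r - 3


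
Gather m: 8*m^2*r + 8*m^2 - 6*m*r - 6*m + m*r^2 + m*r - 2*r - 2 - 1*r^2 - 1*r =m^2*(8*r + 8) + m*(r^2 - 5*r - 6) - r^2 - 3*r - 2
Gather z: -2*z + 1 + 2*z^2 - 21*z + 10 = 2*z^2 - 23*z + 11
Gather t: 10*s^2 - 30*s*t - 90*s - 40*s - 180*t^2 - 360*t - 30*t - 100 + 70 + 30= 10*s^2 - 130*s - 180*t^2 + t*(-30*s - 390)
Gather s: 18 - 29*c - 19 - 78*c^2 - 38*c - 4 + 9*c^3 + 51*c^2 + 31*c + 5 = 9*c^3 - 27*c^2 - 36*c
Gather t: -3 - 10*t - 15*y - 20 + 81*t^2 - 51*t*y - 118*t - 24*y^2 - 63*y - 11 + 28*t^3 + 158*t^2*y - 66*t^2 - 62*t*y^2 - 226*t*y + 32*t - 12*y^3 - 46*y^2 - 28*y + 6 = 28*t^3 + t^2*(158*y + 15) + t*(-62*y^2 - 277*y - 96) - 12*y^3 - 70*y^2 - 106*y - 28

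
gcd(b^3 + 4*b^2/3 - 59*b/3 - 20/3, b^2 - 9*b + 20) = b - 4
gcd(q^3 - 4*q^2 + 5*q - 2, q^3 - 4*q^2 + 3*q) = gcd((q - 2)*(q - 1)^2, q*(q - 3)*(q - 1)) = q - 1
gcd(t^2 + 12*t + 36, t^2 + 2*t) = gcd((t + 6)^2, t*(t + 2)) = 1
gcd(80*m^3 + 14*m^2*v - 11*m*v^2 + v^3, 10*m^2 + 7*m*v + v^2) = 2*m + v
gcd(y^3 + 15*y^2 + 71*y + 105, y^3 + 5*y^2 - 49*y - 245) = y^2 + 12*y + 35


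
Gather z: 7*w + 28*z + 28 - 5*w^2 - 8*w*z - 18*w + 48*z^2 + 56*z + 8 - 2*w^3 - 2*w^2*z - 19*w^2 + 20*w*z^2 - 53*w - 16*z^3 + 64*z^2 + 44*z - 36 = -2*w^3 - 24*w^2 - 64*w - 16*z^3 + z^2*(20*w + 112) + z*(-2*w^2 - 8*w + 128)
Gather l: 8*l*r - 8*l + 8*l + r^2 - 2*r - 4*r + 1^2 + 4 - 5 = 8*l*r + r^2 - 6*r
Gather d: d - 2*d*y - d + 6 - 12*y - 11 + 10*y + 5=-2*d*y - 2*y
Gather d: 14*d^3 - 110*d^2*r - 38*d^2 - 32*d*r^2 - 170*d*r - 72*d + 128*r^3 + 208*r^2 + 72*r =14*d^3 + d^2*(-110*r - 38) + d*(-32*r^2 - 170*r - 72) + 128*r^3 + 208*r^2 + 72*r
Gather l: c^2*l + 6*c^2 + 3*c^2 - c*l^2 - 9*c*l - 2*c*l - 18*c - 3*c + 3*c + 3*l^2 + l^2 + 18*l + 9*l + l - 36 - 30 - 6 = 9*c^2 - 18*c + l^2*(4 - c) + l*(c^2 - 11*c + 28) - 72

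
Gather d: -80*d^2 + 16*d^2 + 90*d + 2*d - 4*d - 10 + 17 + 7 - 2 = -64*d^2 + 88*d + 12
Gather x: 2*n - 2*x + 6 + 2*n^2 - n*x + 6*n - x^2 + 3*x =2*n^2 + 8*n - x^2 + x*(1 - n) + 6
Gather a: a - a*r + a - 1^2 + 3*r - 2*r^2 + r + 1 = a*(2 - r) - 2*r^2 + 4*r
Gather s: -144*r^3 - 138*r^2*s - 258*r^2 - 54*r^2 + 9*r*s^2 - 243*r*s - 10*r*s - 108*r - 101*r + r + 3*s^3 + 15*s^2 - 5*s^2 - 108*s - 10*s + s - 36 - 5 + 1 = -144*r^3 - 312*r^2 - 208*r + 3*s^3 + s^2*(9*r + 10) + s*(-138*r^2 - 253*r - 117) - 40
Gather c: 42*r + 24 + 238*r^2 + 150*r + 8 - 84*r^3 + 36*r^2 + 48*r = -84*r^3 + 274*r^2 + 240*r + 32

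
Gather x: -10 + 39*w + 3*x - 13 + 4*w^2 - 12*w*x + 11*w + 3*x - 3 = 4*w^2 + 50*w + x*(6 - 12*w) - 26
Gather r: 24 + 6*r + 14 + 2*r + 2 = 8*r + 40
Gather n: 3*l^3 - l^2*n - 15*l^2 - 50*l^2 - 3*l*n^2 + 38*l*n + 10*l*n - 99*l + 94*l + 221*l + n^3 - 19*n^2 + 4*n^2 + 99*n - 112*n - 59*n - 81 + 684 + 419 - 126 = 3*l^3 - 65*l^2 + 216*l + n^3 + n^2*(-3*l - 15) + n*(-l^2 + 48*l - 72) + 896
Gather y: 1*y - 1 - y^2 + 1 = -y^2 + y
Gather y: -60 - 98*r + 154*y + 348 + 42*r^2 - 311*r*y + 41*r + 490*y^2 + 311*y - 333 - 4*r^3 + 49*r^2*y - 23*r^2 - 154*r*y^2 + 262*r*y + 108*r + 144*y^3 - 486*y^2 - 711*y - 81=-4*r^3 + 19*r^2 + 51*r + 144*y^3 + y^2*(4 - 154*r) + y*(49*r^2 - 49*r - 246) - 126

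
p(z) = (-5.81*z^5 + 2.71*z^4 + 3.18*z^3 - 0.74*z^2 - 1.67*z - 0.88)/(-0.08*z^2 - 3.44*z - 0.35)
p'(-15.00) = -40996.23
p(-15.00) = 136489.85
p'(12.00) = 8329.40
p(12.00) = 26042.37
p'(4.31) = 428.22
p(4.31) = 448.50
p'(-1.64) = -36.44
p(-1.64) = 14.65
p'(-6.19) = -2079.25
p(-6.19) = 3132.56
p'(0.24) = -1.98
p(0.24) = 1.08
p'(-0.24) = -10.61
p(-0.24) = -1.17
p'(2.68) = 97.92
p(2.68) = 60.42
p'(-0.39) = -2.44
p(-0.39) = -0.42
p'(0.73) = -0.13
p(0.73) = 0.58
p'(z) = (0.16*z + 3.44)*(-5.81*z^5 + 2.71*z^4 + 3.18*z^3 - 0.74*z^2 - 1.67*z - 0.88)/(-0.08*z^2 - 3.44*z - 0.35)^2 + (-29.05*z^4 + 10.84*z^3 + 9.54*z^2 - 1.48*z - 1.67)/(-0.08*z^2 - 3.44*z - 0.35) = (1.3944*z^6 + 79.512*z^5 - 18.0541*z^4 - 25.6724*z^3 - 0.927*z^2 + 0.3772*z - 2.4427)/(0.0064*z^4 + 0.5504*z^3 + 11.8896*z^2 + 2.408*z + 0.1225)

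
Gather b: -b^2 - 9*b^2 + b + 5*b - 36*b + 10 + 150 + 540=-10*b^2 - 30*b + 700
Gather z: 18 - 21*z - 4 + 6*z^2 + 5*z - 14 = 6*z^2 - 16*z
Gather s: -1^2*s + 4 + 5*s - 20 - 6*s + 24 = 8 - 2*s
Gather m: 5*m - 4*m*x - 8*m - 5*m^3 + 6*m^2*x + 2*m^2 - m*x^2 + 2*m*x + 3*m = -5*m^3 + m^2*(6*x + 2) + m*(-x^2 - 2*x)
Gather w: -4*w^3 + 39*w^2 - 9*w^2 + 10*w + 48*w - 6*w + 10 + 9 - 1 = -4*w^3 + 30*w^2 + 52*w + 18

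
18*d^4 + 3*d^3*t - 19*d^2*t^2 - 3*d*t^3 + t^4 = (-6*d + t)*(-d + t)*(d + t)*(3*d + t)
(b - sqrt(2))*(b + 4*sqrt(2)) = b^2 + 3*sqrt(2)*b - 8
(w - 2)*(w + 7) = w^2 + 5*w - 14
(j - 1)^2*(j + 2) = j^3 - 3*j + 2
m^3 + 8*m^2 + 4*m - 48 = (m - 2)*(m + 4)*(m + 6)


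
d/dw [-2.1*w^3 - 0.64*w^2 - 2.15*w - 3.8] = -6.3*w^2 - 1.28*w - 2.15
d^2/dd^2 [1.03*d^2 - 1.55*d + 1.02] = 2.06000000000000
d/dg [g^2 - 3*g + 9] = 2*g - 3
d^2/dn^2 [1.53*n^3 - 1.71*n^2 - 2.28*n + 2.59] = 9.18*n - 3.42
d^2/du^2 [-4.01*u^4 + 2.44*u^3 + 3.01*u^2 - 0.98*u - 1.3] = -48.12*u^2 + 14.64*u + 6.02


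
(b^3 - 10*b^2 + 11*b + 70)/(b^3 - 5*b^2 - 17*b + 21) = (b^2 - 3*b - 10)/(b^2 + 2*b - 3)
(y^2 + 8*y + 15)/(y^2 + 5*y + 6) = (y + 5)/(y + 2)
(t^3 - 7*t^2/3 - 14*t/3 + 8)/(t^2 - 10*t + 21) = (3*t^2 + 2*t - 8)/(3*(t - 7))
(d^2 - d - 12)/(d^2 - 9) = (d - 4)/(d - 3)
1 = 1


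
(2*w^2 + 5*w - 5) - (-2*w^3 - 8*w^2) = 2*w^3 + 10*w^2 + 5*w - 5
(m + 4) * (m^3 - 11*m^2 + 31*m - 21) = m^4 - 7*m^3 - 13*m^2 + 103*m - 84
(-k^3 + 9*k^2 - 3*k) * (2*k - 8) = -2*k^4 + 26*k^3 - 78*k^2 + 24*k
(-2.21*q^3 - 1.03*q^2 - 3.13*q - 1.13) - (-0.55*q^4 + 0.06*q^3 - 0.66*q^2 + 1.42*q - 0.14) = 0.55*q^4 - 2.27*q^3 - 0.37*q^2 - 4.55*q - 0.99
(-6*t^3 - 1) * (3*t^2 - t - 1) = -18*t^5 + 6*t^4 + 6*t^3 - 3*t^2 + t + 1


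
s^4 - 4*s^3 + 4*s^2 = s^2*(s - 2)^2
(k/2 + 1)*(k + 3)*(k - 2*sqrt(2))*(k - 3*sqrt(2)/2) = k^4/2 - 7*sqrt(2)*k^3/4 + 5*k^3/2 - 35*sqrt(2)*k^2/4 + 6*k^2 - 21*sqrt(2)*k/2 + 15*k + 18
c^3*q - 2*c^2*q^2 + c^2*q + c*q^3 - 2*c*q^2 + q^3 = (c - q)^2*(c*q + q)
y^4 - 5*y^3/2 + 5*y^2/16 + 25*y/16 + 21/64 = (y - 7/4)*(y - 3/2)*(y + 1/4)*(y + 1/2)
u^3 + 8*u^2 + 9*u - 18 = (u - 1)*(u + 3)*(u + 6)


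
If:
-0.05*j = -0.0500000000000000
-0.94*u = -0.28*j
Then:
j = 1.00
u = 0.30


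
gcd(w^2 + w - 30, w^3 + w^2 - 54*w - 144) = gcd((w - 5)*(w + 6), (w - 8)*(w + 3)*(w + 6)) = w + 6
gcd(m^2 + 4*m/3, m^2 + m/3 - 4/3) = m + 4/3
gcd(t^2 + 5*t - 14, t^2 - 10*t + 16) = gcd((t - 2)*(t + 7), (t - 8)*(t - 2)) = t - 2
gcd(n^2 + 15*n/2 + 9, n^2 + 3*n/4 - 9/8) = n + 3/2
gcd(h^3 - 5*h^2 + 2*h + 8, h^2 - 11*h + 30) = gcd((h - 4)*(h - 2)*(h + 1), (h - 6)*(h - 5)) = 1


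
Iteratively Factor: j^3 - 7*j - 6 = (j + 1)*(j^2 - j - 6) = (j + 1)*(j + 2)*(j - 3)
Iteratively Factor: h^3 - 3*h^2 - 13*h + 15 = (h - 1)*(h^2 - 2*h - 15) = (h - 1)*(h + 3)*(h - 5)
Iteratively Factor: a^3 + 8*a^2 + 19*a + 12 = (a + 1)*(a^2 + 7*a + 12) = (a + 1)*(a + 4)*(a + 3)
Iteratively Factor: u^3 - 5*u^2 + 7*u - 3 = (u - 1)*(u^2 - 4*u + 3) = (u - 3)*(u - 1)*(u - 1)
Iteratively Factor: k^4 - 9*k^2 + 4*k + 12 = (k + 3)*(k^3 - 3*k^2 + 4) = (k + 1)*(k + 3)*(k^2 - 4*k + 4) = (k - 2)*(k + 1)*(k + 3)*(k - 2)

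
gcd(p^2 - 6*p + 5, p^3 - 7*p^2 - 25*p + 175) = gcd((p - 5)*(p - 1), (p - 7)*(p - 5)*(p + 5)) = p - 5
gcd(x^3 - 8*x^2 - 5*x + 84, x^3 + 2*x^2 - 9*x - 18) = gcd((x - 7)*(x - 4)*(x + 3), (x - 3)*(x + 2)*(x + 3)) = x + 3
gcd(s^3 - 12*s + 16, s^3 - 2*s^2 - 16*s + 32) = s^2 + 2*s - 8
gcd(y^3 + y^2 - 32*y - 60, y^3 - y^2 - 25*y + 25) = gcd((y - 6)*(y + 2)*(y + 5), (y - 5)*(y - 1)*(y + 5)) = y + 5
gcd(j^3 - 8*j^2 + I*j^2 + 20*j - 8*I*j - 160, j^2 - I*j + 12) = j - 4*I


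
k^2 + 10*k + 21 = (k + 3)*(k + 7)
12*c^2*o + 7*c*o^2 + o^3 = o*(3*c + o)*(4*c + o)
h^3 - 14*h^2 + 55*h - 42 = (h - 7)*(h - 6)*(h - 1)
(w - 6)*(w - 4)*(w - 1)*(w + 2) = w^4 - 9*w^3 + 12*w^2 + 44*w - 48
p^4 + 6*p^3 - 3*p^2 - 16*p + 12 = (p - 1)^2*(p + 2)*(p + 6)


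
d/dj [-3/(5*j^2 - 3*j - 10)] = 3*(10*j - 3)/(-5*j^2 + 3*j + 10)^2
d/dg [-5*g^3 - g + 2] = -15*g^2 - 1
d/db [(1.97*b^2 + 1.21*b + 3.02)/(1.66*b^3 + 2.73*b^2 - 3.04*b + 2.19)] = (-3.2702*b^4 - 4.0172*b^3 - 24.3317*b^2 - 7.8606*b + 11.8307)/(2.7556*b^6 + 9.0636*b^5 - 2.6399*b^4 - 9.3276*b^3 + 21.199*b^2 - 13.3152*b + 4.7961)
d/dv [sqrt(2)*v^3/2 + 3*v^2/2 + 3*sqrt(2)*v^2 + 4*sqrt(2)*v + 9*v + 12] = 3*sqrt(2)*v^2/2 + 3*v + 6*sqrt(2)*v + 4*sqrt(2) + 9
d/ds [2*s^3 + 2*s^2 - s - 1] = 6*s^2 + 4*s - 1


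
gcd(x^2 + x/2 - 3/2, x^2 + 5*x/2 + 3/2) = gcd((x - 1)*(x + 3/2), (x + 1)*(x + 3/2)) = x + 3/2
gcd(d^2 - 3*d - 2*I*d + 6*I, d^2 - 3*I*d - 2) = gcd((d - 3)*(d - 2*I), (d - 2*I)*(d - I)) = d - 2*I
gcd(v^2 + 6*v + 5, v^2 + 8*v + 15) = v + 5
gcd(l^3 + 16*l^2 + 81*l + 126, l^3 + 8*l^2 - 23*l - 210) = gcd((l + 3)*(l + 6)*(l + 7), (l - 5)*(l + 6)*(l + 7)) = l^2 + 13*l + 42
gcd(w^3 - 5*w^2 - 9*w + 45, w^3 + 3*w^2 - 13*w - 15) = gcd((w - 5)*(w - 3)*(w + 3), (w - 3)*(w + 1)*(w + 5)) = w - 3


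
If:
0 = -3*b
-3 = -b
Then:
No Solution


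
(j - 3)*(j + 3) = j^2 - 9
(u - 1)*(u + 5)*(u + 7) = u^3 + 11*u^2 + 23*u - 35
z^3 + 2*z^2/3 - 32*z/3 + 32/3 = (z - 2)*(z - 4/3)*(z + 4)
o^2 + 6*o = o*(o + 6)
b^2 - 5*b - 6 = (b - 6)*(b + 1)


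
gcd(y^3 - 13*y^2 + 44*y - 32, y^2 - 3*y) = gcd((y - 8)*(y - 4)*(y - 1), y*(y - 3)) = 1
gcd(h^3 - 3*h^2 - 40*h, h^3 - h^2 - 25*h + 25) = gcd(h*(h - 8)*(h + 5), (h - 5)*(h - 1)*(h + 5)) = h + 5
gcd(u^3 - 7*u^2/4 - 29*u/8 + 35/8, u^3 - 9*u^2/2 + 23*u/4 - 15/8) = u - 5/2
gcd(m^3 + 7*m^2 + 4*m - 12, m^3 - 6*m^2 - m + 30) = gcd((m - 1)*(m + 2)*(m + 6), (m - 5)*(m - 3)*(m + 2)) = m + 2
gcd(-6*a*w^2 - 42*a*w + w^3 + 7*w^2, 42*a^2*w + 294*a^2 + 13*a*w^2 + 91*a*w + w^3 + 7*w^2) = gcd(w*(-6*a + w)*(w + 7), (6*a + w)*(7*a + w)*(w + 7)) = w + 7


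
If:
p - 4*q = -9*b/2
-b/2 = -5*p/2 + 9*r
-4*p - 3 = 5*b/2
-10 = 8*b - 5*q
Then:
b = -350/101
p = 143/101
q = -358/101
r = 355/606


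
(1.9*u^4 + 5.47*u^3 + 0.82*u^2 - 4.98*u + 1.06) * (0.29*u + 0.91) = 0.551*u^5 + 3.3153*u^4 + 5.2155*u^3 - 0.698*u^2 - 4.2244*u + 0.9646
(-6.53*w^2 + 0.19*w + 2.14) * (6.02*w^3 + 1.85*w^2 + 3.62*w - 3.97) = -39.3106*w^5 - 10.9367*w^4 - 10.4043*w^3 + 30.5709*w^2 + 6.9925*w - 8.4958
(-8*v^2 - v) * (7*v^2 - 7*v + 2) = -56*v^4 + 49*v^3 - 9*v^2 - 2*v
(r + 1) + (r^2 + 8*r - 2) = r^2 + 9*r - 1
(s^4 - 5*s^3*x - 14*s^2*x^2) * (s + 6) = s^5 - 5*s^4*x + 6*s^4 - 14*s^3*x^2 - 30*s^3*x - 84*s^2*x^2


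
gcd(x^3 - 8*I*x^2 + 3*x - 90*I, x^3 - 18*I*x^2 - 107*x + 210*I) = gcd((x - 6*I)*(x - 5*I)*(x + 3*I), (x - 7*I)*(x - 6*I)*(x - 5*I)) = x^2 - 11*I*x - 30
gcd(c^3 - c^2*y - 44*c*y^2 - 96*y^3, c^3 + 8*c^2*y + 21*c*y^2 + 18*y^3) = c + 3*y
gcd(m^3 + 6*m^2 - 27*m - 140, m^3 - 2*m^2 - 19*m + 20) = m^2 - m - 20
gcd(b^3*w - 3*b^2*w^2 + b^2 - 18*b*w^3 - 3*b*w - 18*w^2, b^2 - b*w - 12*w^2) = b + 3*w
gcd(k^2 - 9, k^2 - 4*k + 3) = k - 3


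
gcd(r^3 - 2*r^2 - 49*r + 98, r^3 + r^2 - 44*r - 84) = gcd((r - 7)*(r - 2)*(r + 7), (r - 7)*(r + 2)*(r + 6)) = r - 7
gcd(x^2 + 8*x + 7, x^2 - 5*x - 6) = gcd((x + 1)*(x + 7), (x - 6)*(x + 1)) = x + 1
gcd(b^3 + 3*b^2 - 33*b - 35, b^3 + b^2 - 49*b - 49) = b^2 + 8*b + 7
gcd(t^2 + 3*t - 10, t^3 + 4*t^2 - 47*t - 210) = t + 5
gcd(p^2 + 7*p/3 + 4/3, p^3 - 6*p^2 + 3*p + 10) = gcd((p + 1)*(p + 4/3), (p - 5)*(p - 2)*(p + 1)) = p + 1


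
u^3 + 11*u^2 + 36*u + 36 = (u + 2)*(u + 3)*(u + 6)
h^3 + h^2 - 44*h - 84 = (h - 7)*(h + 2)*(h + 6)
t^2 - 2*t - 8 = (t - 4)*(t + 2)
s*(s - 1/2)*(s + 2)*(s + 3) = s^4 + 9*s^3/2 + 7*s^2/2 - 3*s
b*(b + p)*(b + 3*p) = b^3 + 4*b^2*p + 3*b*p^2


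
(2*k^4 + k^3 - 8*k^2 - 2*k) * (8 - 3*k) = -6*k^5 + 13*k^4 + 32*k^3 - 58*k^2 - 16*k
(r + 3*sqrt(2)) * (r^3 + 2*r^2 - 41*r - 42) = r^4 + 2*r^3 + 3*sqrt(2)*r^3 - 41*r^2 + 6*sqrt(2)*r^2 - 123*sqrt(2)*r - 42*r - 126*sqrt(2)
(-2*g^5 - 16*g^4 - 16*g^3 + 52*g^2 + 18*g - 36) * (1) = -2*g^5 - 16*g^4 - 16*g^3 + 52*g^2 + 18*g - 36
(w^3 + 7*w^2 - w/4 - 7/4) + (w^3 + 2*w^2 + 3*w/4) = 2*w^3 + 9*w^2 + w/2 - 7/4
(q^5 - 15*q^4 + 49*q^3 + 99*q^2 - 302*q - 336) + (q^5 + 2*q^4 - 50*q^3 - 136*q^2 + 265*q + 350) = 2*q^5 - 13*q^4 - q^3 - 37*q^2 - 37*q + 14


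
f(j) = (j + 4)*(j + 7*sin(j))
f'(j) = j + (j + 4)*(7*cos(j) + 1) + 7*sin(j)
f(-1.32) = -21.71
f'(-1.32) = -0.77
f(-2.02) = -16.48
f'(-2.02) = -12.36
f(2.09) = 49.74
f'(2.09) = -6.90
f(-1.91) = -17.79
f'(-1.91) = -11.29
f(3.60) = 3.82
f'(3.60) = -39.61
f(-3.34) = -1.29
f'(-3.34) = -5.83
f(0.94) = 32.57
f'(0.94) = 31.93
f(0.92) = 31.93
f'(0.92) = 32.27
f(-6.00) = 8.09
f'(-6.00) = -19.49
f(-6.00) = 8.09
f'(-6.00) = -19.49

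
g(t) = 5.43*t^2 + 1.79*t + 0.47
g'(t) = 10.86*t + 1.79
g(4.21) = 104.25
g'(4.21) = 47.51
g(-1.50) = 10.00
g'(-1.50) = -14.50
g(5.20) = 156.61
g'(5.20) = 58.26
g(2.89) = 51.00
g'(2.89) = 33.18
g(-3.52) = 61.45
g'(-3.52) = -36.44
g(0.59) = 3.42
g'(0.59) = 8.20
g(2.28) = 32.78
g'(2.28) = 26.55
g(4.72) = 129.89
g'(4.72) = 53.05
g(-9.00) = 424.19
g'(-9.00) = -95.95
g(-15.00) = 1195.37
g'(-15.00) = -161.11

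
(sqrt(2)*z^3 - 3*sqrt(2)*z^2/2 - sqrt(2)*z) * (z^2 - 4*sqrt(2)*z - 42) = sqrt(2)*z^5 - 8*z^4 - 3*sqrt(2)*z^4/2 - 43*sqrt(2)*z^3 + 12*z^3 + 8*z^2 + 63*sqrt(2)*z^2 + 42*sqrt(2)*z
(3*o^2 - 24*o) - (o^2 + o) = 2*o^2 - 25*o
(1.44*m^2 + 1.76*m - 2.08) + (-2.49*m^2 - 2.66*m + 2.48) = -1.05*m^2 - 0.9*m + 0.4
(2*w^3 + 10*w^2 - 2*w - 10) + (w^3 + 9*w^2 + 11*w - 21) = 3*w^3 + 19*w^2 + 9*w - 31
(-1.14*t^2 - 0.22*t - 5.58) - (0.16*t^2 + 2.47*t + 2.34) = -1.3*t^2 - 2.69*t - 7.92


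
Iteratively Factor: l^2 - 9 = (l - 3)*(l + 3)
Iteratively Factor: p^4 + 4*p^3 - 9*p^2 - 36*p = (p + 4)*(p^3 - 9*p) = (p - 3)*(p + 4)*(p^2 + 3*p) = p*(p - 3)*(p + 4)*(p + 3)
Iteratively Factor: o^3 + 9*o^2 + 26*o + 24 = (o + 3)*(o^2 + 6*o + 8) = (o + 2)*(o + 3)*(o + 4)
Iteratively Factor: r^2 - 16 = (r - 4)*(r + 4)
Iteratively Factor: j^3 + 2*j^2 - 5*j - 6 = (j + 3)*(j^2 - j - 2) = (j - 2)*(j + 3)*(j + 1)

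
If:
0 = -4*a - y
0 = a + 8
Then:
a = -8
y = 32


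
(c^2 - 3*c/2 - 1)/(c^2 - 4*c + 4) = (c + 1/2)/(c - 2)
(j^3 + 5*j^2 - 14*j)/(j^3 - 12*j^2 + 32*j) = (j^2 + 5*j - 14)/(j^2 - 12*j + 32)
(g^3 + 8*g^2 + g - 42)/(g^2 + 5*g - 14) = g + 3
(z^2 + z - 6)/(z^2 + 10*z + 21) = (z - 2)/(z + 7)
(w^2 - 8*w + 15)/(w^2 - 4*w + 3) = (w - 5)/(w - 1)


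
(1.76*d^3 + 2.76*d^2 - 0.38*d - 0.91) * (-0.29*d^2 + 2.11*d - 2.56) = -0.5104*d^5 + 2.9132*d^4 + 1.4282*d^3 - 7.6035*d^2 - 0.9473*d + 2.3296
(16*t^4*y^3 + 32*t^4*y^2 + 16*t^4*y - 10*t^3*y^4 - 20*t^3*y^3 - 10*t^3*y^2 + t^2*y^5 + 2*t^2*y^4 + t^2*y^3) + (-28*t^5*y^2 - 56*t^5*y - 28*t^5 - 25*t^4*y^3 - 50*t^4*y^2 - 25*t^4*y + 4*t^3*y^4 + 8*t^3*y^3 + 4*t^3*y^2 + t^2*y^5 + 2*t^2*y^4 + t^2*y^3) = -28*t^5*y^2 - 56*t^5*y - 28*t^5 - 9*t^4*y^3 - 18*t^4*y^2 - 9*t^4*y - 6*t^3*y^4 - 12*t^3*y^3 - 6*t^3*y^2 + 2*t^2*y^5 + 4*t^2*y^4 + 2*t^2*y^3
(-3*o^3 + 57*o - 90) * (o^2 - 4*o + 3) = -3*o^5 + 12*o^4 + 48*o^3 - 318*o^2 + 531*o - 270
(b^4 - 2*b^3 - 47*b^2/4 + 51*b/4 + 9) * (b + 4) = b^5 + 2*b^4 - 79*b^3/4 - 137*b^2/4 + 60*b + 36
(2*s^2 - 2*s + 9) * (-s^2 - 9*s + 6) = -2*s^4 - 16*s^3 + 21*s^2 - 93*s + 54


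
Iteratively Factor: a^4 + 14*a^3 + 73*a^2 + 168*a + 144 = (a + 4)*(a^3 + 10*a^2 + 33*a + 36) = (a + 4)^2*(a^2 + 6*a + 9) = (a + 3)*(a + 4)^2*(a + 3)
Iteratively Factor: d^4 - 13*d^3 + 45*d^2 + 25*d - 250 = (d - 5)*(d^3 - 8*d^2 + 5*d + 50) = (d - 5)^2*(d^2 - 3*d - 10) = (d - 5)^3*(d + 2)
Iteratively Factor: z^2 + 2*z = (z + 2)*(z)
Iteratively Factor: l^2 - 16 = (l + 4)*(l - 4)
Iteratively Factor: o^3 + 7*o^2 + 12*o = (o)*(o^2 + 7*o + 12) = o*(o + 3)*(o + 4)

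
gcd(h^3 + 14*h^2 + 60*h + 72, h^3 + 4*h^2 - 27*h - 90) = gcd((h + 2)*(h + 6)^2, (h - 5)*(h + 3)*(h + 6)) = h + 6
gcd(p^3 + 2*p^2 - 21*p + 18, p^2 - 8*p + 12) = 1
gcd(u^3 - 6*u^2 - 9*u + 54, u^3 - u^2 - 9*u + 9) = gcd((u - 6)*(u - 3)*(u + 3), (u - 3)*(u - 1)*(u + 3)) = u^2 - 9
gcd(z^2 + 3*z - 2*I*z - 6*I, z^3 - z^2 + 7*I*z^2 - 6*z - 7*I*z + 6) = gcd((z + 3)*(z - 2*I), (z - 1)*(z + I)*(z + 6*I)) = 1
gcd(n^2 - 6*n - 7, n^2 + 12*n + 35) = 1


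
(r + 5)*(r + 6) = r^2 + 11*r + 30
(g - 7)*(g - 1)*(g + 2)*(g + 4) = g^4 - 2*g^3 - 33*g^2 - 22*g + 56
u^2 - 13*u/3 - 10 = (u - 6)*(u + 5/3)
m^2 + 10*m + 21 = (m + 3)*(m + 7)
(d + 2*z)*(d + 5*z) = d^2 + 7*d*z + 10*z^2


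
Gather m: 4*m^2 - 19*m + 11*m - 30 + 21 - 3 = 4*m^2 - 8*m - 12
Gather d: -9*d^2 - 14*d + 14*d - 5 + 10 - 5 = -9*d^2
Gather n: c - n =c - n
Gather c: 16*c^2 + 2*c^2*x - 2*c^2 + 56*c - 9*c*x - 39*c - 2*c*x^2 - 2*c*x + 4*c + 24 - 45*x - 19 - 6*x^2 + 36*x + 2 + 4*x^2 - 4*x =c^2*(2*x + 14) + c*(-2*x^2 - 11*x + 21) - 2*x^2 - 13*x + 7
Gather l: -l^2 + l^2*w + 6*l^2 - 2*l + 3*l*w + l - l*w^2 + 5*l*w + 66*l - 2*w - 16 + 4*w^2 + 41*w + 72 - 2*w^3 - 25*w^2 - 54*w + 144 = l^2*(w + 5) + l*(-w^2 + 8*w + 65) - 2*w^3 - 21*w^2 - 15*w + 200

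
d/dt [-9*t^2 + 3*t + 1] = 3 - 18*t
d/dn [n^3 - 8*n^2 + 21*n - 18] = 3*n^2 - 16*n + 21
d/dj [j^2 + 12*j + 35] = 2*j + 12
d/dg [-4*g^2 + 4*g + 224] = 4 - 8*g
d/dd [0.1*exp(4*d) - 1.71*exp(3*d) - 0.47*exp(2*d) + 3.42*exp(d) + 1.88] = (0.4*exp(3*d) - 5.13*exp(2*d) - 0.94*exp(d) + 3.42)*exp(d)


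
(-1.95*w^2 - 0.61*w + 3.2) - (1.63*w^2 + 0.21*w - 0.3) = -3.58*w^2 - 0.82*w + 3.5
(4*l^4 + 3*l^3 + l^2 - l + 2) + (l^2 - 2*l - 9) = 4*l^4 + 3*l^3 + 2*l^2 - 3*l - 7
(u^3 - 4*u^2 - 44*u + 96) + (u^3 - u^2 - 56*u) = 2*u^3 - 5*u^2 - 100*u + 96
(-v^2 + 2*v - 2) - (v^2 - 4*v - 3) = -2*v^2 + 6*v + 1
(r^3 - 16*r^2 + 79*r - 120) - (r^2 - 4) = r^3 - 17*r^2 + 79*r - 116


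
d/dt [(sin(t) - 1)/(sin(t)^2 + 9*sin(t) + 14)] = (2*sin(t) + cos(t)^2 + 22)*cos(t)/(sin(t)^2 + 9*sin(t) + 14)^2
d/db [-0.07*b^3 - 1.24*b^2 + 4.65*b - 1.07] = -0.21*b^2 - 2.48*b + 4.65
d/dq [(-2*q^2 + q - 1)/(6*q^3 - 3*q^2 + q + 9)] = (12*q^4 - 12*q^3 + 19*q^2 - 42*q + 10)/(36*q^6 - 36*q^5 + 21*q^4 + 102*q^3 - 53*q^2 + 18*q + 81)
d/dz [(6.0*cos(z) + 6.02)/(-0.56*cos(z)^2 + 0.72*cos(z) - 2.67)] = (-3.36*cos(z)^2 - 6.7424*cos(z) + 20.3544)*sin(z)/(0.3136*cos(z)^4 - 0.8064*cos(z)^3 + 3.5088*cos(z)^2 - 3.8448*cos(z) + 7.1289)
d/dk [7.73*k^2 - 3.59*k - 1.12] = 15.46*k - 3.59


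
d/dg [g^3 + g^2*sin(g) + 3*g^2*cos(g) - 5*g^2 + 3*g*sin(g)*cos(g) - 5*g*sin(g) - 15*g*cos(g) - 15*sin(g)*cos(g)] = -3*g^2*sin(g) + g^2*cos(g) + 3*g^2 + 17*g*sin(g) + g*cos(g) + 3*g*cos(2*g) - 10*g - 5*sin(g) + 3*sin(2*g)/2 - 15*cos(g) - 15*cos(2*g)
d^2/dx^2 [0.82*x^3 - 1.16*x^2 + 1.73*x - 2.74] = 4.92*x - 2.32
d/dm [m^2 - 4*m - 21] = 2*m - 4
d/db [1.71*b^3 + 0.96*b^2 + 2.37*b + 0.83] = 5.13*b^2 + 1.92*b + 2.37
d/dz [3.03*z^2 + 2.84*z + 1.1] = 6.06*z + 2.84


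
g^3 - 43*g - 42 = (g - 7)*(g + 1)*(g + 6)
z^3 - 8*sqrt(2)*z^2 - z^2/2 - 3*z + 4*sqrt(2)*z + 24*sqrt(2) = (z - 2)*(z + 3/2)*(z - 8*sqrt(2))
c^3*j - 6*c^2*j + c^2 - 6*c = c*(c - 6)*(c*j + 1)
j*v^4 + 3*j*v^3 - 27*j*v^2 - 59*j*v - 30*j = (v - 5)*(v + 1)*(v + 6)*(j*v + j)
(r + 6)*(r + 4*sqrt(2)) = r^2 + 4*sqrt(2)*r + 6*r + 24*sqrt(2)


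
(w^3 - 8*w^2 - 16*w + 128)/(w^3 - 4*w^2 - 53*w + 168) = (w^2 - 16)/(w^2 + 4*w - 21)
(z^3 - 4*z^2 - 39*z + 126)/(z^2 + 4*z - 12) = (z^2 - 10*z + 21)/(z - 2)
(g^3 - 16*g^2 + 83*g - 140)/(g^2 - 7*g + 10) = (g^2 - 11*g + 28)/(g - 2)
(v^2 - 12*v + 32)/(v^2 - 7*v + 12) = (v - 8)/(v - 3)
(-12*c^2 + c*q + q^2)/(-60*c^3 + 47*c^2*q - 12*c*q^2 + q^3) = (4*c + q)/(20*c^2 - 9*c*q + q^2)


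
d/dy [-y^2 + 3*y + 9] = 3 - 2*y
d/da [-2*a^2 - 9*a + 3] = -4*a - 9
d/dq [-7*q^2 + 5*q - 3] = 5 - 14*q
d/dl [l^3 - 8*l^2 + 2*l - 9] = 3*l^2 - 16*l + 2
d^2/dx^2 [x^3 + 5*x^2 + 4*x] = 6*x + 10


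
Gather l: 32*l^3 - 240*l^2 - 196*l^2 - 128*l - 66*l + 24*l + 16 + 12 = 32*l^3 - 436*l^2 - 170*l + 28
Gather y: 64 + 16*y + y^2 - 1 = y^2 + 16*y + 63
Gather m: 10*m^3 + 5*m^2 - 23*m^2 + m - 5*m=10*m^3 - 18*m^2 - 4*m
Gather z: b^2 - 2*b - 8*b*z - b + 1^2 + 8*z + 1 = b^2 - 3*b + z*(8 - 8*b) + 2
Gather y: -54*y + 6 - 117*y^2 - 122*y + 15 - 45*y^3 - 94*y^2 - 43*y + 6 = -45*y^3 - 211*y^2 - 219*y + 27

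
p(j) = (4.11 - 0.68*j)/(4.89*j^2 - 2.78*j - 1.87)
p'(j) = (2.78 - 9.78*j)*(4.11 - 0.68*j)/(4.89*j^2 - 2.78*j - 1.87)^2 - 0.68/(4.89*j^2 - 2.78*j - 1.87)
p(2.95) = 0.06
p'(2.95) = -0.07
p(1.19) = 1.89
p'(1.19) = -9.97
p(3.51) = 0.04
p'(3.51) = -0.04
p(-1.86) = 0.27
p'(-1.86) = 0.24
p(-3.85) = 0.08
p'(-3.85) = 0.03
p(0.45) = -1.79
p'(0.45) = -1.04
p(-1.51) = 0.38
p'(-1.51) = 0.45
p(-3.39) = 0.10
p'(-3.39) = 0.05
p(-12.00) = 0.02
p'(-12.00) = 0.00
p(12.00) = -0.01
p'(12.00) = 0.00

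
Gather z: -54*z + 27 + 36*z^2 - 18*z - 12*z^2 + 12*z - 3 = 24*z^2 - 60*z + 24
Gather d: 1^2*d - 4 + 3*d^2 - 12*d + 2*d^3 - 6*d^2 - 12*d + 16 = 2*d^3 - 3*d^2 - 23*d + 12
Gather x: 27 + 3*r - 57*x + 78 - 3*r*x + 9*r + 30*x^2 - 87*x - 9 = 12*r + 30*x^2 + x*(-3*r - 144) + 96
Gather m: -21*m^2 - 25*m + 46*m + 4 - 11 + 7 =-21*m^2 + 21*m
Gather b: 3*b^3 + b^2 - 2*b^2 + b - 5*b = 3*b^3 - b^2 - 4*b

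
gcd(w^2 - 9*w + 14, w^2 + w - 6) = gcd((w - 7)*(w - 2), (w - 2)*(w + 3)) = w - 2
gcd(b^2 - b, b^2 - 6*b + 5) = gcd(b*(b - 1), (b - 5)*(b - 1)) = b - 1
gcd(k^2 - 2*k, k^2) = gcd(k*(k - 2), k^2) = k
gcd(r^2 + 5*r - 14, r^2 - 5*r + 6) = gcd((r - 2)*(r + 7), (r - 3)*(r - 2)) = r - 2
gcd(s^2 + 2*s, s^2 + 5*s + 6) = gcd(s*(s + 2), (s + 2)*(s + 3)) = s + 2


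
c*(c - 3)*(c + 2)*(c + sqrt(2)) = c^4 - c^3 + sqrt(2)*c^3 - 6*c^2 - sqrt(2)*c^2 - 6*sqrt(2)*c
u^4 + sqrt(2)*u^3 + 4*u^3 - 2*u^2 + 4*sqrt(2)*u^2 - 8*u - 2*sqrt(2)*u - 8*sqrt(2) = (u + 4)*(u - sqrt(2))*(u + sqrt(2))^2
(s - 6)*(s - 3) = s^2 - 9*s + 18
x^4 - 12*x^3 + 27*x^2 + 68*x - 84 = (x - 7)*(x - 6)*(x - 1)*(x + 2)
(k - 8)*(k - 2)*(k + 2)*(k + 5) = k^4 - 3*k^3 - 44*k^2 + 12*k + 160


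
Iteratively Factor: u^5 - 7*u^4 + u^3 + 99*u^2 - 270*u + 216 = (u - 3)*(u^4 - 4*u^3 - 11*u^2 + 66*u - 72) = (u - 3)*(u - 2)*(u^3 - 2*u^2 - 15*u + 36) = (u - 3)^2*(u - 2)*(u^2 + u - 12) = (u - 3)^2*(u - 2)*(u + 4)*(u - 3)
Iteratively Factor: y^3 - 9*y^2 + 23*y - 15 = (y - 1)*(y^2 - 8*y + 15) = (y - 3)*(y - 1)*(y - 5)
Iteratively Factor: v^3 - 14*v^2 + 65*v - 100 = (v - 5)*(v^2 - 9*v + 20) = (v - 5)^2*(v - 4)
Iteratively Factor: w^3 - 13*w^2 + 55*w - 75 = (w - 5)*(w^2 - 8*w + 15) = (w - 5)*(w - 3)*(w - 5)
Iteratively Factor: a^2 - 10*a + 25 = (a - 5)*(a - 5)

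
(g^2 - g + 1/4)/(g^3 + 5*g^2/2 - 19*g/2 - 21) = (4*g^2 - 4*g + 1)/(2*(2*g^3 + 5*g^2 - 19*g - 42))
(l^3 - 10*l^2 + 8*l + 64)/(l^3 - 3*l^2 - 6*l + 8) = (l - 8)/(l - 1)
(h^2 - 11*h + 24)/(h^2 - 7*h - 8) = (h - 3)/(h + 1)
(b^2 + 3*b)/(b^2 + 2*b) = (b + 3)/(b + 2)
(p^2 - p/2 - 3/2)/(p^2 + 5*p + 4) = (p - 3/2)/(p + 4)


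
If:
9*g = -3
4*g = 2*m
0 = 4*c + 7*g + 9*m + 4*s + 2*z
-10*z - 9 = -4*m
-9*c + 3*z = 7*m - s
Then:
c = 23/60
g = -1/3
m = -2/3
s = 137/60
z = -7/6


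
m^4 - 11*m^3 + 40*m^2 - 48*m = m*(m - 4)^2*(m - 3)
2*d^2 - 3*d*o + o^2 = (-2*d + o)*(-d + o)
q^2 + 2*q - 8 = (q - 2)*(q + 4)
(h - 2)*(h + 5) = h^2 + 3*h - 10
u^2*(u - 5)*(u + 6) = u^4 + u^3 - 30*u^2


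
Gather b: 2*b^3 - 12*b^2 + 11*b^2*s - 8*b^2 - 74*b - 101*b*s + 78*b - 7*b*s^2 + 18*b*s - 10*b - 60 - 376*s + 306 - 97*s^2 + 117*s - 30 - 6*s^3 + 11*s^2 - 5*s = 2*b^3 + b^2*(11*s - 20) + b*(-7*s^2 - 83*s - 6) - 6*s^3 - 86*s^2 - 264*s + 216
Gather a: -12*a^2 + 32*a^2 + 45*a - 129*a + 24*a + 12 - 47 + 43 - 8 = 20*a^2 - 60*a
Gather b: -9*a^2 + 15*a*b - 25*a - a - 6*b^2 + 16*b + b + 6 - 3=-9*a^2 - 26*a - 6*b^2 + b*(15*a + 17) + 3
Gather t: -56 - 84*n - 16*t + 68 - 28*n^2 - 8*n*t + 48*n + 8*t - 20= -28*n^2 - 36*n + t*(-8*n - 8) - 8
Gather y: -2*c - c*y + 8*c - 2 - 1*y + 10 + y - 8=-c*y + 6*c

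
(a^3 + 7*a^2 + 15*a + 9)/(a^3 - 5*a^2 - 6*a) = (a^2 + 6*a + 9)/(a*(a - 6))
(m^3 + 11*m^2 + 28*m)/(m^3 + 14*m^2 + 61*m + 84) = m/(m + 3)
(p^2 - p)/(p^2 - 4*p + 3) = p/(p - 3)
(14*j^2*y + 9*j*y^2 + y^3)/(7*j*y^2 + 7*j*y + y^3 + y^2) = (2*j + y)/(y + 1)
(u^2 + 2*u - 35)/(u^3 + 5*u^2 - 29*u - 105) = 1/(u + 3)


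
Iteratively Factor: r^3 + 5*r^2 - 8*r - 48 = (r - 3)*(r^2 + 8*r + 16) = (r - 3)*(r + 4)*(r + 4)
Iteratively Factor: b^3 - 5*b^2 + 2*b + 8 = (b + 1)*(b^2 - 6*b + 8) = (b - 4)*(b + 1)*(b - 2)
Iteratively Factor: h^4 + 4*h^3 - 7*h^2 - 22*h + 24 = (h + 4)*(h^3 - 7*h + 6) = (h + 3)*(h + 4)*(h^2 - 3*h + 2) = (h - 1)*(h + 3)*(h + 4)*(h - 2)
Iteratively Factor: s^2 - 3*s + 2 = (s - 1)*(s - 2)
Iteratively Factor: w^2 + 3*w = (w + 3)*(w)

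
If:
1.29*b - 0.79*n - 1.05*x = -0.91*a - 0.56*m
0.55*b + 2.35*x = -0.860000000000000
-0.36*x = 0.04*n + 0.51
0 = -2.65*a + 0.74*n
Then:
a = -2.51320754716981*x - 3.56037735849057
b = -4.27272727272727*x - 1.56363636363636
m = 3.10506616025484*x - 8.59904588336192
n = -9.0*x - 12.75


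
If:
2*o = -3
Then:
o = -3/2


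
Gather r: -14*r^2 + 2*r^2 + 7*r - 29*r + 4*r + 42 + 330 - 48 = -12*r^2 - 18*r + 324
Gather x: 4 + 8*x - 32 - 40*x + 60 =32 - 32*x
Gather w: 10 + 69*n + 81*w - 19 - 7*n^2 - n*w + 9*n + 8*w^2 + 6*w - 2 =-7*n^2 + 78*n + 8*w^2 + w*(87 - n) - 11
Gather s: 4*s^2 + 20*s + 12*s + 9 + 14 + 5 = 4*s^2 + 32*s + 28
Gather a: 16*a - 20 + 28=16*a + 8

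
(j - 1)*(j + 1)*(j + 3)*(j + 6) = j^4 + 9*j^3 + 17*j^2 - 9*j - 18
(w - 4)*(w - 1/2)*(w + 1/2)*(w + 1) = w^4 - 3*w^3 - 17*w^2/4 + 3*w/4 + 1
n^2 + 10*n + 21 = (n + 3)*(n + 7)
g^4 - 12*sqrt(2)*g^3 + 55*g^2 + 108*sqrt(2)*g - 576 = (g - 3)*(g + 3)*(g - 8*sqrt(2))*(g - 4*sqrt(2))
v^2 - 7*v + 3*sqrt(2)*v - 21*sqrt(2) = (v - 7)*(v + 3*sqrt(2))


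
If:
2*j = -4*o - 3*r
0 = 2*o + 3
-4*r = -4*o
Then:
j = 21/4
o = -3/2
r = -3/2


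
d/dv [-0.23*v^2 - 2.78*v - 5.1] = -0.46*v - 2.78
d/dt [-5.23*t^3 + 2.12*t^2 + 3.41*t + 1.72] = -15.69*t^2 + 4.24*t + 3.41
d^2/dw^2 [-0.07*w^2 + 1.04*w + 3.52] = -0.140000000000000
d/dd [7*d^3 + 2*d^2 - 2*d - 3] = 21*d^2 + 4*d - 2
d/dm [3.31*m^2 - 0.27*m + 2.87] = 6.62*m - 0.27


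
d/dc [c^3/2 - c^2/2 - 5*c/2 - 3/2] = 3*c^2/2 - c - 5/2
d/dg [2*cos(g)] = -2*sin(g)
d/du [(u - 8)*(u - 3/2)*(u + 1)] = 3*u^2 - 17*u + 5/2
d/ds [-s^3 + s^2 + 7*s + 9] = -3*s^2 + 2*s + 7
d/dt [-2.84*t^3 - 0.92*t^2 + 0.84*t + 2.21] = -8.52*t^2 - 1.84*t + 0.84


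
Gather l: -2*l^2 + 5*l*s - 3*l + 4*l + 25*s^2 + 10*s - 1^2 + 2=-2*l^2 + l*(5*s + 1) + 25*s^2 + 10*s + 1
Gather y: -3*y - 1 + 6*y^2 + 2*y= 6*y^2 - y - 1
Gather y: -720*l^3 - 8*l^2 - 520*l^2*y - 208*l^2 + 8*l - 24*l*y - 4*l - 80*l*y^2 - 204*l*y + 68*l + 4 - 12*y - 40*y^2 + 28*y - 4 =-720*l^3 - 216*l^2 + 72*l + y^2*(-80*l - 40) + y*(-520*l^2 - 228*l + 16)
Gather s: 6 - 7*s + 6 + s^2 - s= s^2 - 8*s + 12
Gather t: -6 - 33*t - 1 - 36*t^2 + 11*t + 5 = -36*t^2 - 22*t - 2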